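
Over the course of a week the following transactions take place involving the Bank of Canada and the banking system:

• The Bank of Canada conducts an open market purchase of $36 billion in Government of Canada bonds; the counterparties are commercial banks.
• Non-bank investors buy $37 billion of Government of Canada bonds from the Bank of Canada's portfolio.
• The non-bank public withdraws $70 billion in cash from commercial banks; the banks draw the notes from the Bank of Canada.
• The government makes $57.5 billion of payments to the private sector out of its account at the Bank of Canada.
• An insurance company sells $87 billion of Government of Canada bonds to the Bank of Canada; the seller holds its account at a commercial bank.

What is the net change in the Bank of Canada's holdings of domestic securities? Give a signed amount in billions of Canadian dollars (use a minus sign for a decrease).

OMO purchase (from banks) $36 billion: securities added to the Bank of Canada's portfolio → +$36B.
Asset sale (to non-banks) $37 billion: securities removed from the Bank of Canada's portfolio → −$37B.
Currency withdrawal $70 billion: the Bank of Canada's securities portfolio is untouched → 0.
Government spending $57.5 billion: the Bank of Canada's securities portfolio is untouched → 0.
Asset purchase (from non-banks) $87 billion: securities added to the Bank of Canada's portfolio → +$87B.
Net: 36 − 37 + 0 + 0 + 87 = +$86 billion.

+$86 billion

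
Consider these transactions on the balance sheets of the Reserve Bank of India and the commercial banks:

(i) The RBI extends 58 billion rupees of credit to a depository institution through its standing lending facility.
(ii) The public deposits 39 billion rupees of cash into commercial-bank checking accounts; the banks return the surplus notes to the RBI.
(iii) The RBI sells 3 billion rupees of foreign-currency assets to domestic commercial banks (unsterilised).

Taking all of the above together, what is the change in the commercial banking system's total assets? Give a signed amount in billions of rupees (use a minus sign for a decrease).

+97 billion

RBI balance sheet:
  Assets:      Loans to banks +58B, Foreign assets −3B
  Liabilities: Bank reserves +94B, Currency in circulation −39B
Commercial banking system:
  Assets:      Reserves at CB +94B, Foreign assets +3B
  Liabilities: Checkable deposits +39B, Borrowings from CB +58B
Change in total bank assets = +97 billion.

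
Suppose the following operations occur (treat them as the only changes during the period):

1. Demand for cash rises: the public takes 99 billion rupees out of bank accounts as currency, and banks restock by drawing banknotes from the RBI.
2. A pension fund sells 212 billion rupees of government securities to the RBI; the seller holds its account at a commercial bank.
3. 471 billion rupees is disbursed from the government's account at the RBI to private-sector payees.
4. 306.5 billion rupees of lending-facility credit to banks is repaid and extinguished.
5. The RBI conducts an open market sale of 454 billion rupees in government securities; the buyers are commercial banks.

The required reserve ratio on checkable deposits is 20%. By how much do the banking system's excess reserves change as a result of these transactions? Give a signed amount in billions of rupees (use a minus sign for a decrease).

Currency withdrawal 99 billion rupees: reserves −99B, deposits −99B.
Asset purchase (from non-banks) 212 billion rupees: reserves +212B, deposits +212B.
Government spending 471 billion rupees: reserves +471B, deposits +471B.
Discount-window repayment 306.5 billion rupees: reserves −306.5B, deposits 0.
OMO sale (to banks) 454 billion rupees: reserves −454B, deposits 0.
Totals: Δreserves = −176.5B, Δdeposits = +584B.
Δrequired reserves = 20% × +584B = +116.8B.
Δexcess reserves = Δreserves − Δrequired = −176.5B − (+116.8B) = -293.3 billion.

-293.3 billion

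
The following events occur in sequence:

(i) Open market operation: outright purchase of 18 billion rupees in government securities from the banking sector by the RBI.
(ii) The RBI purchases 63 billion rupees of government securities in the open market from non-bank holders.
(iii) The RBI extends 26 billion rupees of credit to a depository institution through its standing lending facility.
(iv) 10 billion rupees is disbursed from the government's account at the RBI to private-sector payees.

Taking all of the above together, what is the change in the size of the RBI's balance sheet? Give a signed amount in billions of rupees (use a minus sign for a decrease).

+107 billion

RBI balance sheet:
  Assets:      Securities +81B, Loans to banks +26B
  Liabilities: Bank reserves +117B, Government deposits −10B
Change in total RBI assets = +107 billion.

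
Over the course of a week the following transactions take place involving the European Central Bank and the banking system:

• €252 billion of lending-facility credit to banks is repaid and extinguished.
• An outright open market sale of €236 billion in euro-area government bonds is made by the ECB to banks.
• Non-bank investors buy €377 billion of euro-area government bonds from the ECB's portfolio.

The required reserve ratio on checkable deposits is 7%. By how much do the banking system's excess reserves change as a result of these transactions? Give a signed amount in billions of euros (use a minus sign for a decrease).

-€838.61 billion

Discount-window repayment €252 billion: reserves −€252B, deposits 0.
OMO sale (to banks) €236 billion: reserves −€236B, deposits 0.
Asset sale (to non-banks) €377 billion: reserves −€377B, deposits −€377B.
Totals: Δreserves = −€865B, Δdeposits = −€377B.
Δrequired reserves = 7% × −€377B = −€26.39B.
Δexcess reserves = Δreserves − Δrequired = −€865B − (−€26.39B) = -€838.61 billion.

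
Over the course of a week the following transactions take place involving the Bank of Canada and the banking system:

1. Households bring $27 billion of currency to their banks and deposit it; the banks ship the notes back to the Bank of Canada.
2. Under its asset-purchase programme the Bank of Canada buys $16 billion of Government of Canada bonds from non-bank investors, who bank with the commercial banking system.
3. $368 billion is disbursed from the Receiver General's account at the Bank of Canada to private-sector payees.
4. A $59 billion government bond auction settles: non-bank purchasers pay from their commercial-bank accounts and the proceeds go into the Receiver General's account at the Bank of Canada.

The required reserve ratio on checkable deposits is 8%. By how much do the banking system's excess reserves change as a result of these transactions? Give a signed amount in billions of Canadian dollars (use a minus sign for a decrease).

+$323.84 billion

Currency deposit $27 billion: reserves +$27B, deposits +$27B.
Asset purchase (from non-banks) $16 billion: reserves +$16B, deposits +$16B.
Government spending $368 billion: reserves +$368B, deposits +$368B.
Government account inflow $59 billion: reserves −$59B, deposits −$59B.
Totals: Δreserves = +$352B, Δdeposits = +$352B.
Δrequired reserves = 8% × +$352B = +$28.16B.
Δexcess reserves = Δreserves − Δrequired = +$352B − (+$28.16B) = +$323.84 billion.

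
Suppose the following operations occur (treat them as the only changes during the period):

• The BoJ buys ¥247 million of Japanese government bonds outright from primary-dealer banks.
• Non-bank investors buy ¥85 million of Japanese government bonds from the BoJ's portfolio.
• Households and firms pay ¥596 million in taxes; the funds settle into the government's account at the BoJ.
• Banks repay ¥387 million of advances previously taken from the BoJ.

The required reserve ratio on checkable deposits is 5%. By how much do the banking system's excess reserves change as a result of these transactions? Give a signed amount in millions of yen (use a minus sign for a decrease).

-¥786.95 million

OMO purchase (from banks) ¥247 million: reserves +¥247M, deposits 0.
Asset sale (to non-banks) ¥85 million: reserves −¥85M, deposits −¥85M.
Government account inflow ¥596 million: reserves −¥596M, deposits −¥596M.
Discount-window repayment ¥387 million: reserves −¥387M, deposits 0.
Totals: Δreserves = −¥821M, Δdeposits = −¥681M.
Δrequired reserves = 5% × −¥681M = −¥34.05M.
Δexcess reserves = Δreserves − Δrequired = −¥821M − (−¥34.05M) = -¥786.95 million.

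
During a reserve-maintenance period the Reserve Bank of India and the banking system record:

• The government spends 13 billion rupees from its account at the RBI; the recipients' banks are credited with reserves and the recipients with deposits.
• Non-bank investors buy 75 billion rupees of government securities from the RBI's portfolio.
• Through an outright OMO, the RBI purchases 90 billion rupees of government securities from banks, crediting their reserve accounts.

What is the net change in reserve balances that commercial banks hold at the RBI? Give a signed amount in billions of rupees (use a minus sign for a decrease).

Government spending 13 billion rupees: government payments flow into bank reserve accounts → +13B.
Asset sale (to non-banks) 75 billion rupees: the non-bank buyers' banks settle from reserves → −75B.
OMO purchase (from banks) 90 billion rupees: the RBI pays by crediting reserve accounts → +90B.
Net: 13 − 75 + 90 = +28 billion.

+28 billion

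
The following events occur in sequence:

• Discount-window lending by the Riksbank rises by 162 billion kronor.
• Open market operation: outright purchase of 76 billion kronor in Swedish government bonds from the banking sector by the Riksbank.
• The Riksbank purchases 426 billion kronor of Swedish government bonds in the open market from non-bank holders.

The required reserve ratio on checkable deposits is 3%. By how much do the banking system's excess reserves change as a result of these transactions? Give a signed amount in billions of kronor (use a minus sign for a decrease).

+651.22 billion

Discount-window loan 162 billion kronor: reserves +162B, deposits 0.
OMO purchase (from banks) 76 billion kronor: reserves +76B, deposits 0.
Asset purchase (from non-banks) 426 billion kronor: reserves +426B, deposits +426B.
Totals: Δreserves = +664B, Δdeposits = +426B.
Δrequired reserves = 3% × +426B = +12.78B.
Δexcess reserves = Δreserves − Δrequired = +664B − (+12.78B) = +651.22 billion.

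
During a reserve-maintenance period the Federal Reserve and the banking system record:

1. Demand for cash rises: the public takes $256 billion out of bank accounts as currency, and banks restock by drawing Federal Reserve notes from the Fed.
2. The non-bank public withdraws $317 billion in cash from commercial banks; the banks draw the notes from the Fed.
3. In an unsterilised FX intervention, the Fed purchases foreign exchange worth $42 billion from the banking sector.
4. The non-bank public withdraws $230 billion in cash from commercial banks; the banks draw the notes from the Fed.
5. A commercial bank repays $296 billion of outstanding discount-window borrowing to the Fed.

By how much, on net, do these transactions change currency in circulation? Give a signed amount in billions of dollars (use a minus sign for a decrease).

+$803 billion

Currency withdrawal $256 billion: notes leave the central bank → +$256B.
Currency withdrawal $317 billion: notes leave the central bank → +$317B.
FX purchase $42 billion: no currency enters or leaves circulation → 0.
Currency withdrawal $230 billion: notes leave the central bank → +$230B.
Discount-window repayment $296 billion: no currency enters or leaves circulation → 0.
Net: 256 + 317 + 0 + 230 + 0 = +$803 billion.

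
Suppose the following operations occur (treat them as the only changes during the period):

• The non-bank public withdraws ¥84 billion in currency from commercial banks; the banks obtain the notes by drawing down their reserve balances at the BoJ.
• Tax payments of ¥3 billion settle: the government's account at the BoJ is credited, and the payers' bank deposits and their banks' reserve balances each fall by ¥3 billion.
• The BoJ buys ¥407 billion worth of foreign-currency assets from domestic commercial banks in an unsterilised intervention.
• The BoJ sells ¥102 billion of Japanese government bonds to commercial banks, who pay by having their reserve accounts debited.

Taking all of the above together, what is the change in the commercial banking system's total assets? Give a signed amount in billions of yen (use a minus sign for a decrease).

-¥87 billion

BoJ balance sheet:
  Assets:      Securities −¥102B, Foreign assets +¥407B
  Liabilities: Bank reserves +¥218B, Currency in circulation +¥84B, Government deposits +¥3B
Commercial banking system:
  Assets:      Reserves at CB +¥218B, Securities +¥102B, Foreign assets −¥407B
  Liabilities: Checkable deposits −¥87B
Change in total bank assets = -¥87 billion.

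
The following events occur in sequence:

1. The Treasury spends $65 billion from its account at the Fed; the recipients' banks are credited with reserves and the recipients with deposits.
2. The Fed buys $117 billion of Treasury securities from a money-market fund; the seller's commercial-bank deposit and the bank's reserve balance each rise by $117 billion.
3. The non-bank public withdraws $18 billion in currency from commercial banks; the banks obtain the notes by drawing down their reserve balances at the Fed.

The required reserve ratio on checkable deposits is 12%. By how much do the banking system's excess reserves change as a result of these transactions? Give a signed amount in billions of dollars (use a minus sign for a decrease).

Government spending $65 billion: reserves +$65B, deposits +$65B.
Asset purchase (from non-banks) $117 billion: reserves +$117B, deposits +$117B.
Currency withdrawal $18 billion: reserves −$18B, deposits −$18B.
Totals: Δreserves = +$164B, Δdeposits = +$164B.
Δrequired reserves = 12% × +$164B = +$19.68B.
Δexcess reserves = Δreserves − Δrequired = +$164B − (+$19.68B) = +$144.32 billion.

+$144.32 billion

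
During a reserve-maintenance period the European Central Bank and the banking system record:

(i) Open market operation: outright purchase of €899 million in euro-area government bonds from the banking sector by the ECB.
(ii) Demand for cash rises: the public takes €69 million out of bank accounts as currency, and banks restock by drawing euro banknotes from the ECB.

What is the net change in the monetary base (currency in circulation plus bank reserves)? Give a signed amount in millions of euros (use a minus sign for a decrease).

OMO purchase (from banks) €899 million: ECB balance sheet expands → +€899M.
Currency withdrawal €69 million: just a shift between currency and reserves — both are base money → 0.
Net: 899 + 0 = +€899 million.

+€899 million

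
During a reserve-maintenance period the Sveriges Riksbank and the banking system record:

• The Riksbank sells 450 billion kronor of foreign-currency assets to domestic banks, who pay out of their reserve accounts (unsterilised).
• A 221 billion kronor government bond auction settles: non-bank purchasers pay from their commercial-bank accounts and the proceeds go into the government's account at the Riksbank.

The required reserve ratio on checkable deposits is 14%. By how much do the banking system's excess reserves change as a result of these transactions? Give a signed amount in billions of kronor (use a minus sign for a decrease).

-640.06 billion

FX sale 450 billion kronor: reserves −450B, deposits 0.
Government account inflow 221 billion kronor: reserves −221B, deposits −221B.
Totals: Δreserves = −671B, Δdeposits = −221B.
Δrequired reserves = 14% × −221B = −30.94B.
Δexcess reserves = Δreserves − Δrequired = −671B − (−30.94B) = -640.06 billion.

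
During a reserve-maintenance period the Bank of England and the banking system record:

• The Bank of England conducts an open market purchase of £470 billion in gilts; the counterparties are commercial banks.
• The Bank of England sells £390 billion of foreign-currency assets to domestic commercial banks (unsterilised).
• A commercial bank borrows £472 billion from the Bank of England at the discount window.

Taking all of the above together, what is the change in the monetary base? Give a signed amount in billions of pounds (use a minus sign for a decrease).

+£552 billion

Bank of England balance sheet:
  Assets:      Securities +£470B, Loans to banks +£472B, Foreign assets −£390B
  Liabilities: Bank reserves +£552B
Monetary base = currency + reserves: 0 + (+£552B) = +£552 billion.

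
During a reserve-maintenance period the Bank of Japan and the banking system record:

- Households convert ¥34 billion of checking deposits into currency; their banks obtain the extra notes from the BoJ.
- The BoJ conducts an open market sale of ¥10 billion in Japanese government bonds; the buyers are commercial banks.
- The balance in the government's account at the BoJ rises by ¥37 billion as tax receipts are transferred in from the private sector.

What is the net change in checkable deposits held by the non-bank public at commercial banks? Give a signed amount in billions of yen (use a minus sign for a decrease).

-¥71 billion

Currency withdrawal ¥34 billion: non-bank counterparties' bank balances fall → −¥34B.
OMO sale (to banks) ¥10 billion: the counterparty is a bank, so public deposits are unchanged → 0.
Government account inflow ¥37 billion: non-bank counterparties' bank balances fall → −¥37B.
Net: −34 + 0 − 37 = -¥71 billion.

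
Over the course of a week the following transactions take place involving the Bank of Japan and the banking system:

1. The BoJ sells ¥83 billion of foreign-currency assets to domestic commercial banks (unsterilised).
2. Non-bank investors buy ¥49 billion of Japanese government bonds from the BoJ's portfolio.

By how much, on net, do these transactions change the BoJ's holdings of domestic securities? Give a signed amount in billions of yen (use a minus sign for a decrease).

-¥49 billion

BoJ balance sheet:
  Assets:      Securities −¥49B, Foreign assets −¥83B
  Liabilities: Bank reserves −¥132B
Commercial banking system:
  Assets:      Reserves at CB −¥132B, Foreign assets +¥83B
  Liabilities: Checkable deposits −¥49B
So the change in the BoJ's holdings of domestic securities is -¥49 billion.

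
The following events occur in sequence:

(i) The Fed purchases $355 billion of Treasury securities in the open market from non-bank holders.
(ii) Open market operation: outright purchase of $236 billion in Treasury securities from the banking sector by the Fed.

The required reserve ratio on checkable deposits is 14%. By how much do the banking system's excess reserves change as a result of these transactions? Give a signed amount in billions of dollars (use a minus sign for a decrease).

+$541.3 billion

Asset purchase (from non-banks) $355 billion: reserves +$355B, deposits +$355B.
OMO purchase (from banks) $236 billion: reserves +$236B, deposits 0.
Totals: Δreserves = +$591B, Δdeposits = +$355B.
Δrequired reserves = 14% × +$355B = +$49.7B.
Δexcess reserves = Δreserves − Δrequired = +$591B − (+$49.7B) = +$541.3 billion.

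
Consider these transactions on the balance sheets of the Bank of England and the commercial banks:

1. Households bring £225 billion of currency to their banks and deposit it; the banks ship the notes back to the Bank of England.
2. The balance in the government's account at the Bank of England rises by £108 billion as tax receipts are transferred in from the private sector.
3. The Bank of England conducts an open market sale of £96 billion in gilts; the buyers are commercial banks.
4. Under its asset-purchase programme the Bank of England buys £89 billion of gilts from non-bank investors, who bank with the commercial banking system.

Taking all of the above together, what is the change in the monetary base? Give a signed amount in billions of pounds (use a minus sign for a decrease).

-£115 billion

Bank of England balance sheet:
  Assets:      Securities −£7B
  Liabilities: Bank reserves +£110B, Currency in circulation −£225B, Government deposits +£108B
Monetary base = currency + reserves: −£225B + (+£110B) = -£115 billion.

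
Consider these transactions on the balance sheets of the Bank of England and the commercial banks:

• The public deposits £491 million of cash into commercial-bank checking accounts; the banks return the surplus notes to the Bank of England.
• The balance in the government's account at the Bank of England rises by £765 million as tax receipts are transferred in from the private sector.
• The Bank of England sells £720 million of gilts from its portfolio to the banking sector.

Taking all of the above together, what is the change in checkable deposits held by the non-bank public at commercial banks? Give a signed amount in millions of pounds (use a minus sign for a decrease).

Currency deposit £491 million: non-bank counterparties' bank balances rise → +£491M.
Government account inflow £765 million: non-bank counterparties' bank balances fall → −£765M.
OMO sale (to banks) £720 million: the counterparty is a bank, so public deposits are unchanged → 0.
Net: 491 − 765 + 0 = -£274 million.

-£274 million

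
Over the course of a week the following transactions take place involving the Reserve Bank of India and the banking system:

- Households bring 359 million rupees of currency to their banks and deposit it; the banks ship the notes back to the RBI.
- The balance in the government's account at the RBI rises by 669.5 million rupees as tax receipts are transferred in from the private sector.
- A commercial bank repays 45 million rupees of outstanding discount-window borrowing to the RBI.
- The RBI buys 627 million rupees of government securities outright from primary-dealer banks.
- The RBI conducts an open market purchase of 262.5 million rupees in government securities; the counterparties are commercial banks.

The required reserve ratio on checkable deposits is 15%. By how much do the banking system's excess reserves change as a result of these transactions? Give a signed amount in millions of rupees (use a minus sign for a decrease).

Currency deposit 359 million rupees: reserves +359M, deposits +359M.
Government account inflow 669.5 million rupees: reserves −669.5M, deposits −669.5M.
Discount-window repayment 45 million rupees: reserves −45M, deposits 0.
OMO purchase (from banks) 627 million rupees: reserves +627M, deposits 0.
OMO purchase (from banks) 262.5 million rupees: reserves +262.5M, deposits 0.
Totals: Δreserves = +534M, Δdeposits = −310.5M.
Δrequired reserves = 15% × −310.5M = −46.575M.
Δexcess reserves = Δreserves − Δrequired = +534M − (−46.575M) = +580.575 million.

+580.575 million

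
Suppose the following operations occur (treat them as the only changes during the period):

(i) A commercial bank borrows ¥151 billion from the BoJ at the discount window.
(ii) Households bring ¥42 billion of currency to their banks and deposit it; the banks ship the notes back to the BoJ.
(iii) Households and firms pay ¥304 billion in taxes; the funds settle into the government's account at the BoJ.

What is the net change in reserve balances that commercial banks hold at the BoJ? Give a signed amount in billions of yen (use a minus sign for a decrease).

BoJ balance sheet:
  Assets:      Loans to banks +¥151B
  Liabilities: Bank reserves −¥111B, Currency in circulation −¥42B, Government deposits +¥304B
Commercial banking system:
  Assets:      Reserves at CB −¥111B
  Liabilities: Checkable deposits −¥262B, Borrowings from CB +¥151B
So the change in reserve balances that commercial banks hold at the BoJ is -¥111 billion.

-¥111 billion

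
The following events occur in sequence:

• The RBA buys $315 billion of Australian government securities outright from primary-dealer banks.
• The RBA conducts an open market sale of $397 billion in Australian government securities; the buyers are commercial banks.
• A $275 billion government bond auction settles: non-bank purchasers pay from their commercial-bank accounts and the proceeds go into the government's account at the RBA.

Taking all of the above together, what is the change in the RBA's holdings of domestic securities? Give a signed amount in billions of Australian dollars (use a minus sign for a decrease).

-$82 billion

RBA balance sheet:
  Assets:      Securities −$82B
  Liabilities: Bank reserves −$357B, Government deposits +$275B
So the change in the RBA's holdings of domestic securities is -$82 billion.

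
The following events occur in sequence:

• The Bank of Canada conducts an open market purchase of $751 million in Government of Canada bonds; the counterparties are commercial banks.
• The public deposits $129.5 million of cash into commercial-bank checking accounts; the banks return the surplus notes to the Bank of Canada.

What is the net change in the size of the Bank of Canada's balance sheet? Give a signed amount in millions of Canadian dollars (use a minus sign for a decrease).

Bank of Canada balance sheet:
  Assets:      Securities +$751M
  Liabilities: Bank reserves +$880.5M, Currency in circulation −$129.5M
Commercial banking system:
  Assets:      Reserves at CB +$880.5M, Securities −$751M
  Liabilities: Checkable deposits +$129.5M
Change in total Bank of Canada assets = +$751 million.

+$751 million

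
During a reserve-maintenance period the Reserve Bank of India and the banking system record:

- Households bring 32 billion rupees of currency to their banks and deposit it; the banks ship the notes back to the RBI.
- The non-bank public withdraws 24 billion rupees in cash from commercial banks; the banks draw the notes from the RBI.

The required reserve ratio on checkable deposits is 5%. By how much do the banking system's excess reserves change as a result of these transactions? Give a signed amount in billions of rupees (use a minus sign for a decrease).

Currency deposit 32 billion rupees: reserves +32B, deposits +32B.
Currency withdrawal 24 billion rupees: reserves −24B, deposits −24B.
Totals: Δreserves = +8B, Δdeposits = +8B.
Δrequired reserves = 5% × +8B = +0.4B.
Δexcess reserves = Δreserves − Δrequired = +8B − (+0.4B) = +7.6 billion.

+7.6 billion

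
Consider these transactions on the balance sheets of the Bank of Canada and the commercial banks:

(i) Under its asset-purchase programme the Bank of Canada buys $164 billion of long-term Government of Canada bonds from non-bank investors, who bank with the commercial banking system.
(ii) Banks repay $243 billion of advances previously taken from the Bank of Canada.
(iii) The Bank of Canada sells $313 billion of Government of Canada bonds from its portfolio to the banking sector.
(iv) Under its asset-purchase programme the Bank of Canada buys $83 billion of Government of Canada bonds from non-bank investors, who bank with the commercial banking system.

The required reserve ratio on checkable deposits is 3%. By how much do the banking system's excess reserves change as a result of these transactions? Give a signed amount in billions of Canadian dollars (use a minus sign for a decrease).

Asset purchase (from non-banks) $164 billion: reserves +$164B, deposits +$164B.
Discount-window repayment $243 billion: reserves −$243B, deposits 0.
OMO sale (to banks) $313 billion: reserves −$313B, deposits 0.
Asset purchase (from non-banks) $83 billion: reserves +$83B, deposits +$83B.
Totals: Δreserves = −$309B, Δdeposits = +$247B.
Δrequired reserves = 3% × +$247B = +$7.41B.
Δexcess reserves = Δreserves − Δrequired = −$309B − (+$7.41B) = -$316.41 billion.

-$316.41 billion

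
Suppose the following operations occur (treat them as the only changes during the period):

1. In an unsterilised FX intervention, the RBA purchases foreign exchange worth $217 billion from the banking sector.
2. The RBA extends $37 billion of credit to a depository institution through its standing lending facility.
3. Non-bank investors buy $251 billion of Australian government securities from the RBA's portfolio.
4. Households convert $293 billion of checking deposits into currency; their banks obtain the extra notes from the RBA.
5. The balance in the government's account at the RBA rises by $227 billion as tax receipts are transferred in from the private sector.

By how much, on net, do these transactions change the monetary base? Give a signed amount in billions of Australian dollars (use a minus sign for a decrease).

FX purchase $217 billion: RBA balance sheet expands → +$217B.
Discount-window loan $37 billion: RBA balance sheet expands → +$37B.
Asset sale (to non-banks) $251 billion: RBA balance sheet contracts → −$251B.
Currency withdrawal $293 billion: just a shift between currency and reserves — both are base money → 0.
Government account inflow $227 billion: reserves shift to a non-base liability → −$227B.
Net: 217 + 37 − 251 + 0 − 227 = -$224 billion.

-$224 billion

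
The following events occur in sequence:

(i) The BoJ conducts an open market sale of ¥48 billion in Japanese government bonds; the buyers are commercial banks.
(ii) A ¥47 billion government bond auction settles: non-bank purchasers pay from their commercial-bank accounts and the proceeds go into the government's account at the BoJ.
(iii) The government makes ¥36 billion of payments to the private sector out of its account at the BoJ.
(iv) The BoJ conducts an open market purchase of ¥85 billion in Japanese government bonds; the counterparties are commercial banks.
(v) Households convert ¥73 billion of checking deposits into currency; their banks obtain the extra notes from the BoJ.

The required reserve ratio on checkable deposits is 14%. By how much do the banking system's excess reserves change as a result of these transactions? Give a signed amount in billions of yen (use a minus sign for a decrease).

OMO sale (to banks) ¥48 billion: reserves −¥48B, deposits 0.
Government account inflow ¥47 billion: reserves −¥47B, deposits −¥47B.
Government spending ¥36 billion: reserves +¥36B, deposits +¥36B.
OMO purchase (from banks) ¥85 billion: reserves +¥85B, deposits 0.
Currency withdrawal ¥73 billion: reserves −¥73B, deposits −¥73B.
Totals: Δreserves = −¥47B, Δdeposits = −¥84B.
Δrequired reserves = 14% × −¥84B = −¥11.76B.
Δexcess reserves = Δreserves − Δrequired = −¥47B − (−¥11.76B) = -¥35.24 billion.

-¥35.24 billion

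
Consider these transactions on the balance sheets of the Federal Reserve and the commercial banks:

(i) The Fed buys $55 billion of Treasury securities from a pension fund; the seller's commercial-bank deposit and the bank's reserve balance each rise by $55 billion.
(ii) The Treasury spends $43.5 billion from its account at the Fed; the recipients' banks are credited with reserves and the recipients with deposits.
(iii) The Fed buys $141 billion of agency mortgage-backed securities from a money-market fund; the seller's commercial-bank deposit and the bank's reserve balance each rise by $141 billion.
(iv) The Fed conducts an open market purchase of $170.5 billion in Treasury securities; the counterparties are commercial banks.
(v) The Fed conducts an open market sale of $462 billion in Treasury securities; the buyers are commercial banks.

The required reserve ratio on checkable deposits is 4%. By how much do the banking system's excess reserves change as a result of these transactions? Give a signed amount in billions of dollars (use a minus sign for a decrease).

-$61.58 billion

Asset purchase (from non-banks) $55 billion: reserves +$55B, deposits +$55B.
Government spending $43.5 billion: reserves +$43.5B, deposits +$43.5B.
Asset purchase (from non-banks) $141 billion: reserves +$141B, deposits +$141B.
OMO purchase (from banks) $170.5 billion: reserves +$170.5B, deposits 0.
OMO sale (to banks) $462 billion: reserves −$462B, deposits 0.
Totals: Δreserves = −$52B, Δdeposits = +$239.5B.
Δrequired reserves = 4% × +$239.5B = +$9.58B.
Δexcess reserves = Δreserves − Δrequired = −$52B − (+$9.58B) = -$61.58 billion.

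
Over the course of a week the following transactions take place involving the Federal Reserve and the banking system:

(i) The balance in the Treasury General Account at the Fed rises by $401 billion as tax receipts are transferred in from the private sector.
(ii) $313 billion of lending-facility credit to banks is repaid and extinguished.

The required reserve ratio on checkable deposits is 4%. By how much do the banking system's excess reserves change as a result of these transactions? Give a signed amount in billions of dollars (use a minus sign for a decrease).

Government account inflow $401 billion: reserves −$401B, deposits −$401B.
Discount-window repayment $313 billion: reserves −$313B, deposits 0.
Totals: Δreserves = −$714B, Δdeposits = −$401B.
Δrequired reserves = 4% × −$401B = −$16.04B.
Δexcess reserves = Δreserves − Δrequired = −$714B − (−$16.04B) = -$697.96 billion.

-$697.96 billion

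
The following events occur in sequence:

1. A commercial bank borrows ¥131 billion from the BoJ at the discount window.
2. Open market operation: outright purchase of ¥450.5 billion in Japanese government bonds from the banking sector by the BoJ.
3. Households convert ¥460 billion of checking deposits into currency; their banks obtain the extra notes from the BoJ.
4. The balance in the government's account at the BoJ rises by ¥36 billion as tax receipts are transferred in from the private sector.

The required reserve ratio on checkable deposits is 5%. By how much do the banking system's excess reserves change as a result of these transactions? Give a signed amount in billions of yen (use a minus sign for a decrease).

+¥110.3 billion

Discount-window loan ¥131 billion: reserves +¥131B, deposits 0.
OMO purchase (from banks) ¥450.5 billion: reserves +¥450.5B, deposits 0.
Currency withdrawal ¥460 billion: reserves −¥460B, deposits −¥460B.
Government account inflow ¥36 billion: reserves −¥36B, deposits −¥36B.
Totals: Δreserves = +¥85.5B, Δdeposits = −¥496B.
Δrequired reserves = 5% × −¥496B = −¥24.8B.
Δexcess reserves = Δreserves − Δrequired = +¥85.5B − (−¥24.8B) = +¥110.3 billion.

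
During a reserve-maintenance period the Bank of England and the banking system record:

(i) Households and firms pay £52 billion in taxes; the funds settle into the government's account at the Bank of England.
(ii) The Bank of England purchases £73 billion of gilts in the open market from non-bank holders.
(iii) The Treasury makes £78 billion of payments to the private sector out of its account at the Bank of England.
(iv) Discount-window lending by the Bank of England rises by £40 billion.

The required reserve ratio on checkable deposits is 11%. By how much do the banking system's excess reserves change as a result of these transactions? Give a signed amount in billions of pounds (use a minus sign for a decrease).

+£128.11 billion

Government account inflow £52 billion: reserves −£52B, deposits −£52B.
Asset purchase (from non-banks) £73 billion: reserves +£73B, deposits +£73B.
Government spending £78 billion: reserves +£78B, deposits +£78B.
Discount-window loan £40 billion: reserves +£40B, deposits 0.
Totals: Δreserves = +£139B, Δdeposits = +£99B.
Δrequired reserves = 11% × +£99B = +£10.89B.
Δexcess reserves = Δreserves − Δrequired = +£139B − (+£10.89B) = +£128.11 billion.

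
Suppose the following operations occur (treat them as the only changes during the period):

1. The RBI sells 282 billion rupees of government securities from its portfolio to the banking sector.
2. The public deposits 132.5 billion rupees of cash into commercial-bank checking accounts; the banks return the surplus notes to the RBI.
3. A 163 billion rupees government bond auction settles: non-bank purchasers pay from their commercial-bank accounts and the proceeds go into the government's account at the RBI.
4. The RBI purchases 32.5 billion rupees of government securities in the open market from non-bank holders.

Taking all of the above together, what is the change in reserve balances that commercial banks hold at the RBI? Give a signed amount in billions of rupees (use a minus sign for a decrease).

RBI balance sheet:
  Assets:      Securities −249.5B
  Liabilities: Bank reserves −280B, Currency in circulation −132.5B, Government deposits +163B
Commercial banking system:
  Assets:      Reserves at CB −280B, Securities +282B
  Liabilities: Checkable deposits +2B
So the change in reserve balances that commercial banks hold at the RBI is -280 billion.

-280 billion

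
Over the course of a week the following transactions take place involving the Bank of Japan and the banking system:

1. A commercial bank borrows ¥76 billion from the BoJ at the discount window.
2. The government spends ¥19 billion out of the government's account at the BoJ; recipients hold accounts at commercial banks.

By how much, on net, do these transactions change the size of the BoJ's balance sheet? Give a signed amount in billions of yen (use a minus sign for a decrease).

+¥76 billion

BoJ balance sheet:
  Assets:      Loans to banks +¥76B
  Liabilities: Bank reserves +¥95B, Government deposits −¥19B
Commercial banking system:
  Assets:      Reserves at CB +¥95B
  Liabilities: Checkable deposits +¥19B, Borrowings from CB +¥76B
Change in total BoJ assets = +¥76 billion.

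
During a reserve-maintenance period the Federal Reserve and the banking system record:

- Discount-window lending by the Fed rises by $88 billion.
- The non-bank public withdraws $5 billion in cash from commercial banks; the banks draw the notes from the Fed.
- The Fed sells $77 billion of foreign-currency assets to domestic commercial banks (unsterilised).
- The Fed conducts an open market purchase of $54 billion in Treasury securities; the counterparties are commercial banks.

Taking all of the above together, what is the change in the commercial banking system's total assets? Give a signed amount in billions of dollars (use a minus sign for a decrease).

+$83 billion

Discount-window loan $88 billion: bank balance sheets expand → +$88B.
Currency withdrawal $5 billion: bank balance sheets shrink → −$5B.
FX sale $77 billion: just an asset swap on bank balance sheets → 0.
OMO purchase (from banks) $54 billion: just an asset swap on bank balance sheets → 0.
Net: 88 − 5 + 0 + 0 = +$83 billion.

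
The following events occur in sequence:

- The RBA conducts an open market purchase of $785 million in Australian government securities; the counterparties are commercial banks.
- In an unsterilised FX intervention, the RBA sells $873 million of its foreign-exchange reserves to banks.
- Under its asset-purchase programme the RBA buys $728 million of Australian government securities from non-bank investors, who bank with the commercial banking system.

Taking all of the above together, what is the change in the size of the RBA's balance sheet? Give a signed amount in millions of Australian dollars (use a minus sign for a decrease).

OMO purchase (from banks) $785 million: an RBA asset is acquired → +$785M.
FX sale $873 million: an RBA asset is shed → −$873M.
Asset purchase (from non-banks) $728 million: an RBA asset is acquired → +$728M.
Net: 785 − 873 + 728 = +$640 million.

+$640 million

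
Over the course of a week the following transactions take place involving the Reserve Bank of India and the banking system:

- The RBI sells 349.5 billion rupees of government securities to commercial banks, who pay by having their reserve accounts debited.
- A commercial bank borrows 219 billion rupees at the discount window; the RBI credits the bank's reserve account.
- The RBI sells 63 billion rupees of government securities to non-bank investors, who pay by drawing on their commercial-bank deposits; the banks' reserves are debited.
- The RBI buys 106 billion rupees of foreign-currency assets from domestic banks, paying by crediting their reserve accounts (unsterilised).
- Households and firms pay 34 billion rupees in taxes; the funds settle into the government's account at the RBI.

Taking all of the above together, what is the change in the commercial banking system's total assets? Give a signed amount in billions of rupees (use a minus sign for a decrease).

RBI balance sheet:
  Assets:      Securities −412.5B, Loans to banks +219B, Foreign assets +106B
  Liabilities: Bank reserves −121.5B, Government deposits +34B
Commercial banking system:
  Assets:      Reserves at CB −121.5B, Securities +349.5B, Foreign assets −106B
  Liabilities: Checkable deposits −97B, Borrowings from CB +219B
Change in total bank assets = +122 billion.

+122 billion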